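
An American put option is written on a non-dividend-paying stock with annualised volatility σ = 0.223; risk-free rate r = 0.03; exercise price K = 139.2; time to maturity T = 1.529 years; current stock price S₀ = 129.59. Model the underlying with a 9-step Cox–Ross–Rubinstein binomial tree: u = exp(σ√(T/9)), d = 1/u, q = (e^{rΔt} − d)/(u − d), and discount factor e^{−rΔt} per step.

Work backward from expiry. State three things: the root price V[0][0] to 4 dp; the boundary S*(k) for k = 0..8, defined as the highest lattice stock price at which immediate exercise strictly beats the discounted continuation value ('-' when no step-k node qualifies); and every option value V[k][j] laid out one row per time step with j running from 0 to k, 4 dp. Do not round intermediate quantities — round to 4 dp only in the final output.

Δt=0.16989, u=1.09627, d=0.91218, q=0.50479, disc=e^(-rΔt)=0.99492
k=9 terminal: V=max(K-S,0) → 82.5360 71.1005 57.3573 40.8404 20.9903 0.0000 0.0000 0.0000 0.0000 0.0000
k=8: j=0 S=62.1191 intr=77.0809 cont=76.3732 V=77.0809[EX]; j=1 S=74.6555 intr=64.5445 cont=63.8368 V=64.5445[EX]; j=2 S=89.7219 intr=49.4781 cont=48.7705 V=49.4781[EX]; j=3 S=107.8288 intr=31.3712 cont=30.6635 V=31.3712[EX]; j=4 S=129.5900 intr=9.6100 cont=10.3417 V=10.3417[hold]; j=5 S=155.7428 intr=0.0000 cont=0.0000 V=0.0000[hold]; j=6 S=187.1736 intr=0.0000 cont=0.0000 V=0.0000[hold]; j=7 S=224.9475 intr=0.0000 cont=0.0000 V=0.0000[hold]; j=8 S=270.3445 intr=0.0000 cont=0.0000 V=0.0000[hold]  S*(8)=107.8288
k=7: j=0 S=68.0995 intr=71.1005 cont=70.3929 V=71.1005[EX]; j=1 S=81.8427 intr=57.3573 cont=56.6496 V=57.3573[EX]; j=2 S=98.3596 intr=40.8404 cont=40.1328 V=40.8404[EX]; j=3 S=118.2097 intr=20.9903 cont=20.6501 V=20.9903[EX]; j=4 S=142.0659 intr=0.0000 cont=5.0952 V=5.0952[hold]; j=5 S=170.7365 intr=0.0000 cont=0.0000 V=0.0000[hold]; j=6 S=205.1931 intr=0.0000 cont=0.0000 V=0.0000[hold]; j=7 S=246.6036 intr=0.0000 cont=0.0000 V=0.0000[hold]  S*(7)=118.2097
k=6: j=0 S=74.6555 intr=64.5445 cont=63.8368 V=64.5445[EX]; j=1 S=89.7219 intr=49.4781 cont=48.7705 V=49.4781[EX]; j=2 S=107.8288 intr=31.3712 cont=30.6635 V=31.3712[EX]; j=3 S=129.5900 intr=9.6100 cont=12.9006 V=12.9006[hold]; j=4 S=155.7428 intr=0.0000 cont=2.5104 V=2.5104[hold]; j=5 S=187.1736 intr=0.0000 cont=0.0000 V=0.0000[hold]; j=6 S=224.9475 intr=0.0000 cont=0.0000 V=0.0000[hold]  S*(6)=107.8288
k=5: j=0 S=81.8427 intr=57.3573 cont=56.6496 V=57.3573[EX]; j=1 S=98.3596 intr=40.8404 cont=40.1328 V=40.8404[EX]; j=2 S=118.2097 intr=20.9903 cont=21.9353 V=21.9353[hold]; j=3 S=142.0659 intr=0.0000 cont=7.6168 V=7.6168[hold]; j=4 S=170.7365 intr=0.0000 cont=1.2368 V=1.2368[hold]; j=5 S=205.1931 intr=0.0000 cont=0.0000 V=0.0000[hold]  S*(5)=98.3596
k=4: j=0 S=89.7219 intr=49.4781 cont=48.7705 V=49.4781[EX]; j=1 S=107.8288 intr=31.3712 cont=31.1381 V=31.3712[EX]; j=2 S=129.5900 intr=9.6100 cont=14.6326 V=14.6326[hold]; j=3 S=155.7428 intr=0.0000 cont=4.3739 V=4.3739[hold]; j=4 S=187.1736 intr=0.0000 cont=0.6094 V=0.6094[hold]  S*(4)=107.8288
k=3: j=0 S=98.3596 intr=40.8404 cont=40.1328 V=40.8404[EX]; j=1 S=118.2097 intr=20.9903 cont=22.8051 V=22.8051[hold]; j=2 S=142.0659 intr=0.0000 cont=9.4060 V=9.4060[hold]; j=3 S=170.7365 intr=0.0000 cont=2.4610 V=2.4610[hold]  S*(3)=98.3596
k=2: j=0 S=107.8288 intr=31.3712 cont=31.5750 V=31.5750[hold]; j=1 S=129.5900 intr=9.6100 cont=15.9598 V=15.9598[hold]; j=2 S=155.7428 intr=0.0000 cont=5.8702 V=5.8702[hold]  S*(2)=-
k=1: j=0 S=118.2097 intr=20.9903 cont=23.5721 V=23.5721[hold]; j=1 S=142.0659 intr=0.0000 cont=10.8114 V=10.8114[hold]  S*(1)=-
k=0: j=0 S=129.5900 intr=9.6100 cont=17.0435 V=17.0435[hold]  S*(0)=-

price = 17.0435
boundary = - - - 98.3596 107.8288 98.3596 107.8288 118.2097 107.8288
tree:
17.0435
23.5721 10.8114
31.5750 15.9598 5.8702
40.8404 22.8051 9.4060 2.4610
49.4781 31.3712 14.6326 4.3739 0.6094
57.3573 40.8404 21.9353 7.6168 1.2368 0.0000
64.5445 49.4781 31.3712 12.9006 2.5104 0.0000 0.0000
71.1005 57.3573 40.8404 20.9903 5.0952 0.0000 0.0000 0.0000
77.0809 64.5445 49.4781 31.3712 10.3417 0.0000 0.0000 0.0000 0.0000
82.5360 71.1005 57.3573 40.8404 20.9903 0.0000 0.0000 0.0000 0.0000 0.0000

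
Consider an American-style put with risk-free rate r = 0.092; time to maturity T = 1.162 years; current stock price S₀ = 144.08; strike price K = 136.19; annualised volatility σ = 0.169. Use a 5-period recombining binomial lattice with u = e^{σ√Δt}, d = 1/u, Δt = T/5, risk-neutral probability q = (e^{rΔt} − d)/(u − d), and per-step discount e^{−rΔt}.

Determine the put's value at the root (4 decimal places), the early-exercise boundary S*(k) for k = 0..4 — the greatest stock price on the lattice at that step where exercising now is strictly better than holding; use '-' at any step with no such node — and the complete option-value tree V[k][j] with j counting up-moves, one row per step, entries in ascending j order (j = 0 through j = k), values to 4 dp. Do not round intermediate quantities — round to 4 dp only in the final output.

Δt=0.23240  u=1.08488  d=0.92176  q=0.61213  discount=0.97885
step 5 (expiry): payoffs max(K−S,0) = 40.3182 23.3518 3.3829 0.0000 0.0000 0.0000
step 4: (k=4,j=0): S=104.0096, (K−S)⁺=32.1804, hold=29.2994 ⇒ V=32.1804 exercise | (k=4,j=1): S=122.4161, (K−S)⁺=13.7739, hold=10.8929 ⇒ V=13.7739 exercise | (k=4,j=2): S=144.0800, (K−S)⁺=0.0000, hold=1.2844 ⇒ V=1.2844 continue | (k=4,j=3): S=169.5777, (K−S)⁺=0.0000, hold=0.0000 ⇒ V=0.0000 continue | (k=4,j=4): S=199.5878, (K−S)⁺=0.0000, hold=0.0000 ⇒ V=0.0000 continue  boundary S*=122.4161
step 3: (k=3,j=0): S=112.8382, (K−S)⁺=23.3518, hold=20.4709 ⇒ V=23.3518 exercise | (k=3,j=1): S=132.8071, (K−S)⁺=3.3829, hold=5.9991 ⇒ V=5.9991 continue | (k=3,j=2): S=156.3098, (K−S)⁺=0.0000, hold=0.4876 ⇒ V=0.4876 continue | (k=3,j=3): S=183.9718, (K−S)⁺=0.0000, hold=0.0000 ⇒ V=0.0000 continue  boundary S*=112.8382
step 2: (k=2,j=0): S=122.4161, (K−S)⁺=13.7739, hold=12.4605 ⇒ V=13.7739 exercise | (k=2,j=1): S=144.0800, (K−S)⁺=0.0000, hold=2.5699 ⇒ V=2.5699 continue | (k=2,j=2): S=169.5777, (K−S)⁺=0.0000, hold=0.1851 ⇒ V=0.1851 continue  boundary S*=122.4161
step 1: (k=1,j=0): S=132.8071, (K−S)⁺=3.3829, hold=6.7693 ⇒ V=6.7693 continue | (k=1,j=1): S=156.3098, (K−S)⁺=0.0000, hold=1.0866 ⇒ V=1.0866 continue  boundary S*=-
step 0: (k=0,j=0): S=144.0800, (K−S)⁺=0.0000, hold=3.2212 ⇒ V=3.2212 continue  boundary S*=-

price = 3.2212
boundary = - - 122.4161 112.8382 122.4161
tree:
3.2212
6.7693 1.0866
13.7739 2.5699 0.1851
23.3518 5.9991 0.4876 0.0000
32.1804 13.7739 1.2844 0.0000 0.0000
40.3182 23.3518 3.3829 0.0000 0.0000 0.0000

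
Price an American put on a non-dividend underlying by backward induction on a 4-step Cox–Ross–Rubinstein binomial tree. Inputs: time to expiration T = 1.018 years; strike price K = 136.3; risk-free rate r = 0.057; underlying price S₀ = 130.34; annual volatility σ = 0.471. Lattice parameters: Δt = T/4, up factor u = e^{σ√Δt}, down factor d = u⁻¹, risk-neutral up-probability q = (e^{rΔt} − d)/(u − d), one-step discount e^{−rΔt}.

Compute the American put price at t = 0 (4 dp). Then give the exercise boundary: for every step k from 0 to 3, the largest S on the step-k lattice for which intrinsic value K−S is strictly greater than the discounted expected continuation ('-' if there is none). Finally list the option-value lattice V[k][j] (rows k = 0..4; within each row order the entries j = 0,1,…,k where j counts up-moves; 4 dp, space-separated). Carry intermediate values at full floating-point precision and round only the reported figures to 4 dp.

Δt=0.25450  u=1.26821  d=0.78851  q=0.47134  discount=0.98560
step 4 (expiry): payoffs max(K−S,0) = 85.9144 55.2613 5.9600 0.0000 0.0000
step 3: (k=3,j=0): S=63.8998, (K−S)⁺=72.4002, hold=70.4372 ⇒ V=72.4002 exercise | (k=3,j=1): S=102.7744, (K−S)⁺=33.5256, hold=31.5626 ⇒ V=33.5256 exercise | (k=3,j=2): S=165.2991, (K−S)⁺=0.0000, hold=3.1055 ⇒ V=3.1055 continue | (k=3,j=3): S=265.8618, (K−S)⁺=0.0000, hold=0.0000 ⇒ V=0.0000 continue  boundary S*=102.7744
step 2: (k=2,j=0): S=81.0387, (K−S)⁺=55.2613, hold=53.2984 ⇒ V=55.2613 exercise | (k=2,j=1): S=130.3400, (K−S)⁺=5.9600, hold=18.9111 ⇒ V=18.9111 continue | (k=2,j=2): S=209.6347, (K−S)⁺=0.0000, hold=1.6181 ⇒ V=1.6181 continue  boundary S*=81.0387
step 1: (k=1,j=0): S=102.7744, (K−S)⁺=33.5256, hold=37.5791 ⇒ V=37.5791 continue | (k=1,j=1): S=165.2991, (K−S)⁺=0.0000, hold=10.6053 ⇒ V=10.6053 continue  boundary S*=-
step 0: (k=0,j=0): S=130.3400, (K−S)⁺=5.9600, hold=24.5073 ⇒ V=24.5073 continue  boundary S*=-

price = 24.5073
boundary = - - 81.0387 102.7744
tree:
24.5073
37.5791 10.6053
55.2613 18.9111 1.6181
72.4002 33.5256 3.1055 0.0000
85.9144 55.2613 5.9600 0.0000 0.0000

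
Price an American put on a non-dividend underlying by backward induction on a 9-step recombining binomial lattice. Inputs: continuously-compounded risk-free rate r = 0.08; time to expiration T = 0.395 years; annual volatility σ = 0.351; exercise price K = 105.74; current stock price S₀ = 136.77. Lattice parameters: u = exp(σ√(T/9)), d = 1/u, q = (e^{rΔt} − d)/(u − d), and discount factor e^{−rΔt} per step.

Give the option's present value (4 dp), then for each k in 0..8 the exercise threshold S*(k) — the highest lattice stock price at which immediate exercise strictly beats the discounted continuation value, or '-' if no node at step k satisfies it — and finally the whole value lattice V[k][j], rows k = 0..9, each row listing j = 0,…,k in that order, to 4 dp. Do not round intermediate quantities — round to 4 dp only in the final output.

price = 1.1667
boundary = - - - - - - 87.9792 81.7419 87.9792
tree:
1.1667
1.9588 0.4000
3.2267 0.7322 0.0779
5.1946 1.3242 0.1581 0.0000
8.1301 2.3593 0.3209 0.0000 0.0000
12.2853 4.1223 0.6513 0.0000 0.0000 0.0000
17.7608 7.0148 1.3217 0.0000 0.0000 0.0000 0.0000
23.9981 11.4938 2.6824 0.0000 0.0000 0.0000 0.0000 0.0000
29.7931 17.7608 5.4437 0.0000 0.0000 0.0000 0.0000 0.0000 0.0000
35.1774 23.9981 11.0476 0.0000 0.0000 0.0000 0.0000 0.0000 0.0000 0.0000

params: Δt=0.04389 u=1.07630 d=0.92911 q=0.50552 e^(-rΔt)=0.99650
t_9 payoffs: 35.1774 23.9981 11.0476 0.0000 0.0000 0.0000 0.0000 0.0000 0.0000 0.0000
t_8: node(8,0) S=75.9469 payoff=29.7931 vs cont=29.4225 → 29.7931 [stop]  node(8,1) S=87.9792 payoff=17.7608 vs cont=17.3902 → 17.7608 [stop]  node(8,2) S=101.9179 payoff=3.8221 vs cont=5.4437 → 5.4437 [wait]  node(8,3) S=118.0648 payoff=0.0000 vs cont=0.0000 → 0.0000 [wait]  node(8,4) S=136.7700 payoff=0.0000 vs cont=0.0000 → 0.0000 [wait]  node(8,5) S=158.4386 payoff=0.0000 vs cont=0.0000 → 0.0000 [wait]  node(8,6) S=183.5403 payoff=0.0000 vs cont=0.0000 → 0.0000 [wait]  node(8,7) S=212.6188 payoff=0.0000 vs cont=0.0000 → 0.0000 [wait]  node(8,8) S=246.3043 payoff=0.0000 vs cont=0.0000 → 0.0000 [wait]  ⇒ S*(8)=87.9792
t_7: node(7,0) S=81.7419 payoff=23.9981 vs cont=23.6274 → 23.9981 [stop]  node(7,1) S=94.6924 payoff=11.0476 vs cont=11.4938 → 11.4938 [wait]  node(7,2) S=109.6947 payoff=0.0000 vs cont=2.6824 → 2.6824 [wait]  node(7,3) S=127.0737 payoff=0.0000 vs cont=0.0000 → 0.0000 [wait]  node(7,4) S=147.2062 payoff=0.0000 vs cont=0.0000 → 0.0000 [wait]  node(7,5) S=170.5282 payoff=0.0000 vs cont=0.0000 → 0.0000 [wait]  node(7,6) S=197.5452 payoff=0.0000 vs cont=0.0000 → 0.0000 [wait]  node(7,7) S=228.8425 payoff=0.0000 vs cont=0.0000 → 0.0000 [wait]  ⇒ S*(7)=81.7419
t_6: node(6,0) S=87.9792 payoff=17.7608 vs cont=17.6150 → 17.7608 [stop]  node(6,1) S=101.9179 payoff=3.8221 vs cont=7.0148 → 7.0148 [wait]  node(6,2) S=118.0648 payoff=0.0000 vs cont=1.3217 → 1.3217 [wait]  node(6,3) S=136.7700 payoff=0.0000 vs cont=0.0000 → 0.0000 [wait]  node(6,4) S=158.4386 payoff=0.0000 vs cont=0.0000 → 0.0000 [wait]  node(6,5) S=183.5403 payoff=0.0000 vs cont=0.0000 → 0.0000 [wait]  node(6,6) S=212.6188 payoff=0.0000 vs cont=0.0000 → 0.0000 [wait]  ⇒ S*(6)=87.9792
t_5: node(5,0) S=94.6924 payoff=11.0476 vs cont=12.2853 → 12.2853 [wait]  node(5,1) S=109.6947 payoff=0.0000 vs cont=4.1223 → 4.1223 [wait]  node(5,2) S=127.0737 payoff=0.0000 vs cont=0.6513 → 0.6513 [wait]  node(5,3) S=147.2062 payoff=0.0000 vs cont=0.0000 → 0.0000 [wait]  node(5,4) S=170.5282 payoff=0.0000 vs cont=0.0000 → 0.0000 [wait]  node(5,5) S=197.5452 payoff=0.0000 vs cont=0.0000 → 0.0000 [wait]  ⇒ S*(5)=-
t_4: node(4,0) S=101.9179 payoff=3.8221 vs cont=8.1301 → 8.1301 [wait]  node(4,1) S=118.0648 payoff=0.0000 vs cont=2.3593 → 2.3593 [wait]  node(4,2) S=136.7700 payoff=0.0000 vs cont=0.3209 → 0.3209 [wait]  node(4,3) S=158.4386 payoff=0.0000 vs cont=0.0000 → 0.0000 [wait]  node(4,4) S=183.5403 payoff=0.0000 vs cont=0.0000 → 0.0000 [wait]  ⇒ S*(4)=-
t_3: node(3,0) S=109.6947 payoff=0.0000 vs cont=5.1946 → 5.1946 [wait]  node(3,1) S=127.0737 payoff=0.0000 vs cont=1.3242 → 1.3242 [wait]  node(3,2) S=147.2062 payoff=0.0000 vs cont=0.1581 → 0.1581 [wait]  node(3,3) S=170.5282 payoff=0.0000 vs cont=0.0000 → 0.0000 [wait]  ⇒ S*(3)=-
t_2: node(2,0) S=118.0648 payoff=0.0000 vs cont=3.2267 → 3.2267 [wait]  node(2,1) S=136.7700 payoff=0.0000 vs cont=0.7322 → 0.7322 [wait]  node(2,2) S=158.4386 payoff=0.0000 vs cont=0.0779 → 0.0779 [wait]  ⇒ S*(2)=-
t_1: node(1,0) S=127.0737 payoff=0.0000 vs cont=1.9588 → 1.9588 [wait]  node(1,1) S=147.2062 payoff=0.0000 vs cont=0.4000 → 0.4000 [wait]  ⇒ S*(1)=-
t_0: node(0,0) S=136.7700 payoff=0.0000 vs cont=1.1667 → 1.1667 [wait]  ⇒ S*(0)=-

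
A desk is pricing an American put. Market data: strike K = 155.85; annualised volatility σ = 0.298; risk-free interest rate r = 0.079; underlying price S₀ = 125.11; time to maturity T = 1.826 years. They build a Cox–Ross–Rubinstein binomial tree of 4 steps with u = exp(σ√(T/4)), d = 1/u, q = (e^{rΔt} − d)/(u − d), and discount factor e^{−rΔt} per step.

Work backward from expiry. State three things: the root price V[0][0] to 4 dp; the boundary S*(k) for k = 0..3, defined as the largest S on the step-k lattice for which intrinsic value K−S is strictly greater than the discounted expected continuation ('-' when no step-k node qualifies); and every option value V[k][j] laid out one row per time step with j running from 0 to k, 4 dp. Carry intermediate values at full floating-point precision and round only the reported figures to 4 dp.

price = 32.5113
boundary = - 102.2939 83.6388 102.2939
tree:
32.5113
53.5561 16.8231
72.2112 30.8454 6.0411
87.4643 53.5561 13.6273 0.0000
99.9356 72.2112 30.7400 0.0000 0.0000

params: Δt=0.45650 u=1.22304 d=0.81763 q=0.54041 e^(-rΔt)=0.96458
t_4 payoffs: 99.9356 72.2112 30.7400 0.0000 0.0000
t_3: node(3,0) S=68.3857 payoff=87.4643 vs cont=81.9439 → 87.4643 [stop]  node(3,1) S=102.2939 payoff=53.5561 vs cont=48.0357 → 53.5561 [stop]  node(3,2) S=153.0151 payoff=2.8349 vs cont=13.6273 → 13.6273 [wait]  node(3,3) S=228.8856 payoff=0.0000 vs cont=0.0000 → 0.0000 [wait]  ⇒ S*(3)=102.2939
t_2: node(2,0) S=83.6388 payoff=72.2112 vs cont=66.6909 → 72.2112 [stop]  node(2,1) S=125.1100 payoff=30.7400 vs cont=30.8454 → 30.8454 [wait]  node(2,2) S=187.1442 payoff=0.0000 vs cont=6.0411 → 6.0411 [wait]  ⇒ S*(2)=83.6388
t_1: node(1,0) S=102.2939 payoff=53.5561 vs cont=48.0907 → 53.5561 [stop]  node(1,1) S=153.0151 payoff=2.8349 vs cont=16.8231 → 16.8231 [wait]  ⇒ S*(1)=102.2939
t_0: node(0,0) S=125.1100 payoff=30.7400 vs cont=32.5113 → 32.5113 [wait]  ⇒ S*(0)=-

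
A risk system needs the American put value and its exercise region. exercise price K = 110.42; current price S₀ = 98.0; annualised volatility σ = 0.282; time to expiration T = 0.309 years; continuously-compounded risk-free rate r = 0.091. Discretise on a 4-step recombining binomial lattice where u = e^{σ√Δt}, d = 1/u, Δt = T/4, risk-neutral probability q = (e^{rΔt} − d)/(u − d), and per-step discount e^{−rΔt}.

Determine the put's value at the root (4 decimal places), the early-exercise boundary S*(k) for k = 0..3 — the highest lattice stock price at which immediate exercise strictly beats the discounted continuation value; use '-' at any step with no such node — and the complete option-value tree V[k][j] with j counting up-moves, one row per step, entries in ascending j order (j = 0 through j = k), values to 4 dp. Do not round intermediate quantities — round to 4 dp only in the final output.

price = 13.1401
boundary = - 90.6122 98.0000 90.6122
tree:
13.1401
19.8078 7.2928
26.6387 12.4200 2.7588
32.9546 19.8078 5.8536 0.0000
38.7944 26.6387 12.4200 0.0000 0.0000

Δt=0.07725, u=1.08153, d=0.92461, q=0.52537, disc=e^(-rΔt)=0.99299
k=4 terminal: V=max(K-S,0) → 38.7944 26.6387 12.4200 0.0000 0.0000
k=3: j=0 S=77.4654 intr=32.9546 cont=32.1811 V=32.9546[EX]; j=1 S=90.6122 intr=19.8078 cont=19.0343 V=19.8078[EX]; j=2 S=105.9902 intr=4.4298 cont=5.8536 V=5.8536[hold]; j=3 S=123.9780 intr=0.0000 cont=0.0000 V=0.0000[hold]  S*(3)=90.6122
k=2: j=0 S=83.7813 intr=26.6387 cont=25.8652 V=26.6387[EX]; j=1 S=98.0000 intr=12.4200 cont=12.3893 V=12.4200[EX]; j=2 S=114.6318 intr=0.0000 cont=2.7588 V=2.7588[hold]  S*(2)=98.0000
k=1: j=0 S=90.6122 intr=19.8078 cont=19.0343 V=19.8078[EX]; j=1 S=105.9902 intr=4.4298 cont=7.2928 V=7.2928[hold]  S*(1)=90.6122
k=0: j=0 S=98.0000 intr=12.4200 cont=13.1401 V=13.1401[hold]  S*(0)=-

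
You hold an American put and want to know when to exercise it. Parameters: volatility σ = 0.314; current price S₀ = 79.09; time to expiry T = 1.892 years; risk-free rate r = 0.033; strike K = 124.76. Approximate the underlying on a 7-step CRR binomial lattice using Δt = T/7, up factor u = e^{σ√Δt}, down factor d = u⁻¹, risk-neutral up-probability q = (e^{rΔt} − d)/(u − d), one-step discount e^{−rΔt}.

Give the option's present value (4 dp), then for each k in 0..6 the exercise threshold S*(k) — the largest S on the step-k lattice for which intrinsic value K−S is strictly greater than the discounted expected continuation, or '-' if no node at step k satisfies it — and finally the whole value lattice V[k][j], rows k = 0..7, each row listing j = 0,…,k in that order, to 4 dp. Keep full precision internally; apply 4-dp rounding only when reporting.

price = 45.7732
boundary = - 67.1777 79.0900 67.1777 79.0900 93.1147 79.0900
tree:
45.7732
57.5823 34.1563
67.7004 45.6700 22.6373
76.2946 57.5823 32.9105 12.2151
83.5943 67.7004 45.6700 20.0541 4.1693
89.7946 76.2946 57.5823 31.6453 8.1936 0.0000
95.0610 83.5943 67.7004 45.6700 16.1025 0.0000 0.0000
99.5342 89.7946 76.2946 57.5823 31.6453 0.0000 0.0000 0.0000

Δt=0.27029, u=1.17733, d=0.84938, q=0.48660, disc=e^(-rΔt)=0.99112
k=7 terminal: V=max(K-S,0) → 99.5342 89.7946 76.2946 57.5823 31.6453 0.0000 0.0000 0.0000
k=6: j=0 S=29.6990 intr=95.0610 cont=93.9532 V=95.0610[EX]; j=1 S=41.1657 intr=83.5943 cont=82.4865 V=83.5943[EX]; j=2 S=57.0596 intr=67.7004 cont=66.5926 V=67.7004[EX]; j=3 S=79.0900 intr=45.6700 cont=44.5622 V=45.6700[EX]; j=4 S=109.6263 intr=15.1337 cont=16.1025 V=16.1025[hold]; j=5 S=151.9526 intr=0.0000 cont=0.0000 V=0.0000[hold]; j=6 S=210.6208 intr=0.0000 cont=0.0000 V=0.0000[hold]  S*(6)=79.0900
k=5: j=0 S=34.9654 intr=89.7946 cont=88.6868 V=89.7946[EX]; j=1 S=48.4654 intr=76.2946 cont=75.1868 V=76.2946[EX]; j=2 S=67.1777 intr=57.5823 cont=56.4745 V=57.5823[EX]; j=3 S=93.1147 intr=31.6453 cont=31.0047 V=31.6453[EX]; j=4 S=129.0659 intr=0.0000 cont=8.1936 V=8.1936[hold]; j=5 S=178.8977 intr=0.0000 cont=0.0000 V=0.0000[hold]  S*(5)=93.1147
k=4: j=0 S=41.1657 intr=83.5943 cont=82.4865 V=83.5943[EX]; j=1 S=57.0596 intr=67.7004 cont=66.5926 V=67.7004[EX]; j=2 S=79.0900 intr=45.6700 cont=44.5622 V=45.6700[EX]; j=3 S=109.6263 intr=15.1337 cont=20.0541 V=20.0541[hold]; j=4 S=151.9526 intr=0.0000 cont=4.1693 V=4.1693[hold]  S*(4)=79.0900
k=3: j=0 S=48.4654 intr=76.2946 cont=75.1868 V=76.2946[EX]; j=1 S=67.1777 intr=57.5823 cont=56.4745 V=57.5823[EX]; j=2 S=93.1147 intr=31.6453 cont=32.9105 V=32.9105[hold]; j=3 S=129.0659 intr=0.0000 cont=12.2151 V=12.2151[hold]  S*(3)=67.1777
k=2: j=0 S=57.0596 intr=67.7004 cont=66.5926 V=67.7004[EX]; j=1 S=79.0900 intr=45.6700 cont=45.1723 V=45.6700[EX]; j=2 S=109.6263 intr=15.1337 cont=22.6373 V=22.6373[hold]  S*(2)=79.0900
k=1: j=0 S=67.1777 intr=57.5823 cont=56.4745 V=57.5823[EX]; j=1 S=93.1147 intr=31.6453 cont=34.1563 V=34.1563[hold]  S*(1)=67.1777
k=0: j=0 S=79.0900 intr=45.6700 cont=45.7732 V=45.7732[hold]  S*(0)=-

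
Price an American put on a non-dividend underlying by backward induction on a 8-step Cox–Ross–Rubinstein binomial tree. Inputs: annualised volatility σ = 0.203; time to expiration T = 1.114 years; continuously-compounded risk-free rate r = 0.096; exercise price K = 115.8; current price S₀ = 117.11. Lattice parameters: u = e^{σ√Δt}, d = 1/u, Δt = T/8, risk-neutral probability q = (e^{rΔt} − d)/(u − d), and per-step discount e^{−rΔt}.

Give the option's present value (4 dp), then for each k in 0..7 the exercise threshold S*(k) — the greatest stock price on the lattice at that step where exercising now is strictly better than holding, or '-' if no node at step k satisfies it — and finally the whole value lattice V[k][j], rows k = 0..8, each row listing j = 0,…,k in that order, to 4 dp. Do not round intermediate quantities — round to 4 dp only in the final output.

price = 5.3956
boundary = - - 100.6460 93.3035 100.6460 93.3035 100.6460 108.5664
tree:
5.3956
9.1920 2.6569
15.1540 4.9081 1.0201
22.4965 8.7916 2.0921 0.2348
29.3033 15.1540 4.1960 0.5532 0.0000
35.6136 22.4965 8.1588 1.3033 0.0000 0.0000
41.4635 29.3033 15.1540 3.0705 0.0000 0.0000 0.0000
46.8866 35.6136 22.4965 7.2336 0.0000 0.0000 0.0000 0.0000
51.9141 41.4635 29.3033 15.1540 0.0000 0.0000 0.0000 0.0000 0.0000

Δt=0.13925  u=1.07869  d=0.92705  q=0.56981  discount=0.98672
step 8 (expiry): payoffs max(K−S,0) = 51.9141 41.4635 29.3033 15.1540 0.0000 0.0000 0.0000 0.0000 0.0000
step 7: (k=7,j=0): S=68.9134, (K−S)⁺=46.8866, hold=45.3489 ⇒ V=46.8866 exercise | (k=7,j=1): S=80.1864, (K−S)⁺=35.6136, hold=34.0759 ⇒ V=35.6136 exercise | (k=7,j=2): S=93.3035, (K−S)⁺=22.4965, hold=20.9588 ⇒ V=22.4965 exercise | (k=7,j=3): S=108.5664, (K−S)⁺=7.2336, hold=6.4325 ⇒ V=7.2336 exercise | (k=7,j=4): S=126.3260, (K−S)⁺=0.0000, hold=0.0000 ⇒ V=0.0000 continue | (k=7,j=5): S=146.9907, (K−S)⁺=0.0000, hold=0.0000 ⇒ V=0.0000 continue | (k=7,j=6): S=171.0359, (K−S)⁺=0.0000, hold=0.0000 ⇒ V=0.0000 continue | (k=7,j=7): S=199.0144, (K−S)⁺=0.0000, hold=0.0000 ⇒ V=0.0000 continue  boundary S*=108.5664
step 6: (k=6,j=0): S=74.3365, (K−S)⁺=41.4635, hold=39.9258 ⇒ V=41.4635 exercise | (k=6,j=1): S=86.4967, (K−S)⁺=29.3033, hold=27.7656 ⇒ V=29.3033 exercise | (k=6,j=2): S=100.6460, (K−S)⁺=15.1540, hold=13.6162 ⇒ V=15.1540 exercise | (k=6,j=3): S=117.1100, (K−S)⁺=0.0000, hold=3.0705 ⇒ V=3.0705 continue | (k=6,j=4): S=136.2672, (K−S)⁺=0.0000, hold=0.0000 ⇒ V=0.0000 continue | (k=6,j=5): S=158.5581, (K−S)⁺=0.0000, hold=0.0000 ⇒ V=0.0000 continue | (k=6,j=6): S=184.4955, (K−S)⁺=0.0000, hold=0.0000 ⇒ V=0.0000 continue  boundary S*=100.6460
step 5: (k=5,j=0): S=80.1864, (K−S)⁺=35.6136, hold=34.0759 ⇒ V=35.6136 exercise | (k=5,j=1): S=93.3035, (K−S)⁺=22.4965, hold=20.9588 ⇒ V=22.4965 exercise | (k=5,j=2): S=108.5664, (K−S)⁺=7.2336, hold=8.1588 ⇒ V=8.1588 continue | (k=5,j=3): S=126.3260, (K−S)⁺=0.0000, hold=1.3033 ⇒ V=1.3033 continue | (k=5,j=4): S=146.9907, (K−S)⁺=0.0000, hold=0.0000 ⇒ V=0.0000 continue | (k=5,j=5): S=171.0359, (K−S)⁺=0.0000, hold=0.0000 ⇒ V=0.0000 continue  boundary S*=93.3035
step 4: (k=4,j=0): S=86.4967, (K−S)⁺=29.3033, hold=27.7656 ⇒ V=29.3033 exercise | (k=4,j=1): S=100.6460, (K−S)⁺=15.1540, hold=14.1364 ⇒ V=15.1540 exercise | (k=4,j=2): S=117.1100, (K−S)⁺=0.0000, hold=4.1960 ⇒ V=4.1960 continue | (k=4,j=3): S=136.2672, (K−S)⁺=0.0000, hold=0.5532 ⇒ V=0.5532 continue | (k=4,j=4): S=158.5581, (K−S)⁺=0.0000, hold=0.0000 ⇒ V=0.0000 continue  boundary S*=100.6460
step 3: (k=3,j=0): S=93.3035, (K−S)⁺=22.4965, hold=20.9588 ⇒ V=22.4965 exercise | (k=3,j=1): S=108.5664, (K−S)⁺=7.2336, hold=8.7916 ⇒ V=8.7916 continue | (k=3,j=2): S=126.3260, (K−S)⁺=0.0000, hold=2.0921 ⇒ V=2.0921 continue | (k=3,j=3): S=146.9907, (K−S)⁺=0.0000, hold=0.2348 ⇒ V=0.2348 continue  boundary S*=93.3035
step 2: (k=2,j=0): S=100.6460, (K−S)⁺=15.1540, hold=14.4922 ⇒ V=15.1540 exercise | (k=2,j=1): S=117.1100, (K−S)⁺=0.0000, hold=4.9081 ⇒ V=4.9081 continue | (k=2,j=2): S=136.2672, (K−S)⁺=0.0000, hold=1.0201 ⇒ V=1.0201 continue  boundary S*=100.6460
step 1: (k=1,j=0): S=108.5664, (K−S)⁺=7.2336, hold=9.1920 ⇒ V=9.1920 continue | (k=1,j=1): S=126.3260, (K−S)⁺=0.0000, hold=2.6569 ⇒ V=2.6569 continue  boundary S*=-
step 0: (k=0,j=0): S=117.1100, (K−S)⁺=0.0000, hold=5.3956 ⇒ V=5.3956 continue  boundary S*=-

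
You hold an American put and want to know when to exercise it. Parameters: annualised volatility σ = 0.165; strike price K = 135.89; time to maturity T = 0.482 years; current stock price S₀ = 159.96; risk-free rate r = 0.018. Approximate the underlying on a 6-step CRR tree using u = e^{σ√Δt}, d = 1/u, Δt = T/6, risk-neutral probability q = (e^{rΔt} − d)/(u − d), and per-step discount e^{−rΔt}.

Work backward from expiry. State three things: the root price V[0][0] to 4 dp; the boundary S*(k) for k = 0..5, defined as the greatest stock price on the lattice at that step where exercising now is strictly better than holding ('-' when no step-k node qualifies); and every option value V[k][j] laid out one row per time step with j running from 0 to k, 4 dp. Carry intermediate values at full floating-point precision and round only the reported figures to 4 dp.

price = 0.5193
boundary = - - - - - 126.6076
tree:
0.5193
0.9503 0.0962
1.7206 0.1942 0.0000
3.0747 0.3918 0.0000 0.0000
5.4023 0.7908 0.0000 0.0000 0.0000
9.2824 1.5959 0.0000 0.0000 0.0000 0.0000
15.0670 3.2208 0.0000 0.0000 0.0000 0.0000 0.0000

Δt=0.08033  u=1.04788  d=0.95431  q=0.50378  discount=0.99856
step 6 (expiry): payoffs max(K−S,0) = 15.0670 3.2208 0.0000 0.0000 0.0000 0.0000 0.0000
step 5: (k=5,j=0): S=126.6076, (K−S)⁺=9.2824, hold=9.0860 ⇒ V=9.2824 exercise | (k=5,j=1): S=139.0210, (K−S)⁺=0.0000, hold=1.5959 ⇒ V=1.5959 continue | (k=5,j=2): S=152.6515, (K−S)⁺=0.0000, hold=0.0000 ⇒ V=0.0000 continue | (k=5,j=3): S=167.6184, (K−S)⁺=0.0000, hold=0.0000 ⇒ V=0.0000 continue | (k=5,j=4): S=184.0527, (K−S)⁺=0.0000, hold=0.0000 ⇒ V=0.0000 continue | (k=5,j=5): S=202.0984, (K−S)⁺=0.0000, hold=0.0000 ⇒ V=0.0000 continue  boundary S*=126.6076
step 4: (k=4,j=0): S=132.6692, (K−S)⁺=3.2208, hold=5.4023 ⇒ V=5.4023 continue | (k=4,j=1): S=145.6769, (K−S)⁺=0.0000, hold=0.7908 ⇒ V=0.7908 continue | (k=4,j=2): S=159.9600, (K−S)⁺=0.0000, hold=0.0000 ⇒ V=0.0000 continue | (k=4,j=3): S=175.6435, (K−S)⁺=0.0000, hold=0.0000 ⇒ V=0.0000 continue | (k=4,j=4): S=192.8646, (K−S)⁺=0.0000, hold=0.0000 ⇒ V=0.0000 continue  boundary S*=-
step 3: (k=3,j=0): S=139.0210, (K−S)⁺=0.0000, hold=3.0747 ⇒ V=3.0747 continue | (k=3,j=1): S=152.6515, (K−S)⁺=0.0000, hold=0.3918 ⇒ V=0.3918 continue | (k=3,j=2): S=167.6184, (K−S)⁺=0.0000, hold=0.0000 ⇒ V=0.0000 continue | (k=3,j=3): S=184.0527, (K−S)⁺=0.0000, hold=0.0000 ⇒ V=0.0000 continue  boundary S*=-
step 2: (k=2,j=0): S=145.6769, (K−S)⁺=0.0000, hold=1.7206 ⇒ V=1.7206 continue | (k=2,j=1): S=159.9600, (K−S)⁺=0.0000, hold=0.1942 ⇒ V=0.1942 continue | (k=2,j=2): S=175.6435, (K−S)⁺=0.0000, hold=0.0000 ⇒ V=0.0000 continue  boundary S*=-
step 1: (k=1,j=0): S=152.6515, (K−S)⁺=0.0000, hold=0.9503 ⇒ V=0.9503 continue | (k=1,j=1): S=167.6184, (K−S)⁺=0.0000, hold=0.0962 ⇒ V=0.0962 continue  boundary S*=-
step 0: (k=0,j=0): S=159.9600, (K−S)⁺=0.0000, hold=0.5193 ⇒ V=0.5193 continue  boundary S*=-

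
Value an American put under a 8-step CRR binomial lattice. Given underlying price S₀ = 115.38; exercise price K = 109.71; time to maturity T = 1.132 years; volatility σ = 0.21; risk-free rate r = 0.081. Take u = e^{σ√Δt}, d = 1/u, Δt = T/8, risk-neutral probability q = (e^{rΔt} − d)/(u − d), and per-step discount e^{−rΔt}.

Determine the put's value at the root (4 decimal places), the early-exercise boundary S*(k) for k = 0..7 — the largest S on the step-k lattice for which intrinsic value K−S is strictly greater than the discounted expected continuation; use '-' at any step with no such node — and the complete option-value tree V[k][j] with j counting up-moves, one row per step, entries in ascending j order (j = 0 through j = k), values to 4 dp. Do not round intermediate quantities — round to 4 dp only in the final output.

Δt=0.14150  u=1.08220  d=0.92404  q=0.55315  discount=0.98860
step 8 (expiry): payoffs max(K−S,0) = 48.3797 37.8828 25.5893 11.1918 0.0000 0.0000 0.0000 0.0000 0.0000
step 7: (k=7,j=0): S=66.3716, (K−S)⁺=43.3384, hold=42.0882 ⇒ V=43.3384 exercise | (k=7,j=1): S=77.7313, (K−S)⁺=31.9787, hold=30.7284 ⇒ V=31.9787 exercise | (k=7,j=2): S=91.0353, (K−S)⁺=18.6747, hold=17.4245 ⇒ V=18.6747 exercise | (k=7,j=3): S=106.6163, (K−S)⁺=3.0937, hold=4.9441 ⇒ V=4.9441 continue | (k=7,j=4): S=124.8641, (K−S)⁺=0.0000, hold=0.0000 ⇒ V=0.0000 continue | (k=7,j=5): S=146.2350, (K−S)⁺=0.0000, hold=0.0000 ⇒ V=0.0000 continue | (k=7,j=6): S=171.2636, (K−S)⁺=0.0000, hold=0.0000 ⇒ V=0.0000 continue | (k=7,j=7): S=200.5760, (K−S)⁺=0.0000, hold=0.0000 ⇒ V=0.0000 continue  boundary S*=91.0353
step 6: (k=6,j=0): S=71.8272, (K−S)⁺=37.8828, hold=36.6325 ⇒ V=37.8828 exercise | (k=6,j=1): S=84.1207, (K−S)⁺=25.5893, hold=24.3390 ⇒ V=25.5893 exercise | (k=6,j=2): S=98.5182, (K−S)⁺=11.1918, hold=10.9533 ⇒ V=11.1918 exercise | (k=6,j=3): S=115.3800, (K−S)⁺=0.0000, hold=2.1841 ⇒ V=2.1841 continue | (k=6,j=4): S=135.1277, (K−S)⁺=0.0000, hold=0.0000 ⇒ V=0.0000 continue | (k=6,j=5): S=158.2553, (K−S)⁺=0.0000, hold=0.0000 ⇒ V=0.0000 continue | (k=6,j=6): S=185.3413, (K−S)⁺=0.0000, hold=0.0000 ⇒ V=0.0000 continue  boundary S*=98.5182
step 5: (k=5,j=0): S=77.7313, (K−S)⁺=31.9787, hold=30.7284 ⇒ V=31.9787 exercise | (k=5,j=1): S=91.0353, (K−S)⁺=18.6747, hold=17.4245 ⇒ V=18.6747 exercise | (k=5,j=2): S=106.6163, (K−S)⁺=3.0937, hold=6.1384 ⇒ V=6.1384 continue | (k=5,j=3): S=124.8641, (K−S)⁺=0.0000, hold=0.9648 ⇒ V=0.9648 continue | (k=5,j=4): S=146.2350, (K−S)⁺=0.0000, hold=0.0000 ⇒ V=0.0000 continue | (k=5,j=5): S=171.2636, (K−S)⁺=0.0000, hold=0.0000 ⇒ V=0.0000 continue  boundary S*=91.0353
step 4: (k=4,j=0): S=84.1207, (K−S)⁺=25.5893, hold=24.3390 ⇒ V=25.5893 exercise | (k=4,j=1): S=98.5182, (K−S)⁺=11.1918, hold=11.6065 ⇒ V=11.6065 continue | (k=4,j=2): S=115.3800, (K−S)⁺=0.0000, hold=3.2393 ⇒ V=3.2393 continue | (k=4,j=3): S=135.1277, (K−S)⁺=0.0000, hold=0.4262 ⇒ V=0.4262 continue | (k=4,j=4): S=158.2553, (K−S)⁺=0.0000, hold=0.0000 ⇒ V=0.0000 continue  boundary S*=84.1207
step 3: (k=3,j=0): S=91.0353, (K−S)⁺=18.6747, hold=17.6512 ⇒ V=18.6747 exercise | (k=3,j=1): S=106.6163, (K−S)⁺=3.0937, hold=6.8987 ⇒ V=6.8987 continue | (k=3,j=2): S=124.8641, (K−S)⁺=0.0000, hold=1.6641 ⇒ V=1.6641 continue | (k=3,j=3): S=146.2350, (K−S)⁺=0.0000, hold=0.1883 ⇒ V=0.1883 continue  boundary S*=91.0353
step 2: (k=2,j=0): S=98.5182, (K−S)⁺=11.1918, hold=12.0222 ⇒ V=12.0222 continue | (k=2,j=1): S=115.3800, (K−S)⁺=0.0000, hold=3.9575 ⇒ V=3.9575 continue | (k=2,j=2): S=135.1277, (K−S)⁺=0.0000, hold=0.8381 ⇒ V=0.8381 continue  boundary S*=-
step 1: (k=1,j=0): S=106.6163, (K−S)⁺=3.0937, hold=7.4751 ⇒ V=7.4751 continue | (k=1,j=1): S=124.8641, (K−S)⁺=0.0000, hold=2.2066 ⇒ V=2.2066 continue  boundary S*=-
step 0: (k=0,j=0): S=115.3800, (K−S)⁺=0.0000, hold=4.5088 ⇒ V=4.5088 continue  boundary S*=-

price = 4.5088
boundary = - - - 91.0353 84.1207 91.0353 98.5182 91.0353
tree:
4.5088
7.4751 2.2066
12.0222 3.9575 0.8381
18.6747 6.8987 1.6641 0.1883
25.5893 11.6065 3.2393 0.4262 0.0000
31.9787 18.6747 6.1384 0.9648 0.0000 0.0000
37.8828 25.5893 11.1918 2.1841 0.0000 0.0000 0.0000
43.3384 31.9787 18.6747 4.9441 0.0000 0.0000 0.0000 0.0000
48.3797 37.8828 25.5893 11.1918 0.0000 0.0000 0.0000 0.0000 0.0000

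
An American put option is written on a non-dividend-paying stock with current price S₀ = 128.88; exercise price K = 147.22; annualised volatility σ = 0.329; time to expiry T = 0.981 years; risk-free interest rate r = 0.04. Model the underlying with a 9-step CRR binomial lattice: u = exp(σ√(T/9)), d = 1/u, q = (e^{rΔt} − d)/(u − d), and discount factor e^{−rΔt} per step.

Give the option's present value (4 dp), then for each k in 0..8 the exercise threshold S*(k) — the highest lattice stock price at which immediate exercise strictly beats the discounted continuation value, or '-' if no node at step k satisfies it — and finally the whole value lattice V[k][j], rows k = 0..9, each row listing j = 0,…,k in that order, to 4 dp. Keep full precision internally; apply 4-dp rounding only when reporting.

params: Δt=0.10900 u=1.11474 d=0.89707 q=0.49295 e^(-rΔt)=0.99565
t_9 payoffs: 98.7326 86.9676 72.3478 54.1807 31.6054 3.5525 0.0000 0.0000 0.0000 0.0000
t_8: node(8,0) S=54.0507 payoff=93.1693 vs cont=92.5288 → 93.1693 [stop]  node(8,1) S=67.1657 payoff=80.0543 vs cont=79.4138 → 80.0543 [stop]  node(8,2) S=83.4629 payoff=63.7571 vs cont=63.1166 → 63.7571 [stop]  node(8,3) S=103.7145 payoff=43.5055 vs cont=42.8650 → 43.5055 [stop]  node(8,4) S=128.8800 payoff=18.3400 vs cont=17.6995 → 18.3400 [stop]  node(8,5) S=160.1517 payoff=0.0000 vs cont=1.7935 → 1.7935 [wait]  node(8,6) S=199.0112 payoff=0.0000 vs cont=0.0000 → 0.0000 [wait]  node(8,7) S=247.2997 payoff=0.0000 vs cont=0.0000 → 0.0000 [wait]  node(8,8) S=307.3049 payoff=0.0000 vs cont=0.0000 → 0.0000 [wait]  ⇒ S*(8)=128.8800
t_7: node(7,0) S=60.2524 payoff=86.9676 vs cont=86.3271 → 86.9676 [stop]  node(7,1) S=74.8722 payoff=72.3478 vs cont=71.7073 → 72.3478 [stop]  node(7,2) S=93.0393 payoff=54.1807 vs cont=53.5402 → 54.1807 [stop]  node(7,3) S=115.6146 payoff=31.6054 vs cont=30.9650 → 31.6054 [stop]  node(7,4) S=143.6675 payoff=3.5525 vs cont=10.1392 → 10.1392 [wait]  node(7,5) S=178.5272 payoff=0.0000 vs cont=0.9054 → 0.9054 [wait]  node(7,6) S=221.8454 payoff=0.0000 vs cont=0.0000 → 0.0000 [wait]  node(7,7) S=275.6744 payoff=0.0000 vs cont=0.0000 → 0.0000 [wait]  ⇒ S*(7)=115.6146
t_6: node(6,0) S=67.1657 payoff=80.0543 vs cont=79.4138 → 80.0543 [stop]  node(6,1) S=83.4629 payoff=63.7571 vs cont=63.1166 → 63.7571 [stop]  node(6,2) S=103.7145 payoff=43.5055 vs cont=42.8650 → 43.5055 [stop]  node(6,3) S=128.8800 payoff=18.3400 vs cont=20.9323 → 20.9323 [wait]  node(6,4) S=160.1517 payoff=0.0000 vs cont=5.5631 → 5.5631 [wait]  node(6,5) S=199.0112 payoff=0.0000 vs cont=0.4571 → 0.4571 [wait]  node(6,6) S=247.2997 payoff=0.0000 vs cont=0.0000 → 0.0000 [wait]  ⇒ S*(6)=103.7145
t_5: node(5,0) S=74.8722 payoff=72.3478 vs cont=71.7073 → 72.3478 [stop]  node(5,1) S=93.0393 payoff=54.1807 vs cont=53.5402 → 54.1807 [stop]  node(5,2) S=115.6146 payoff=31.6054 vs cont=32.2372 → 32.2372 [wait]  node(5,3) S=143.6675 payoff=3.5525 vs cont=13.2980 → 13.2980 [wait]  node(5,4) S=178.5272 payoff=0.0000 vs cont=3.0329 → 3.0329 [wait]  node(5,5) S=221.8454 payoff=0.0000 vs cont=0.2308 → 0.2308 [wait]  ⇒ S*(5)=93.0393
t_4: node(4,0) S=83.4629 payoff=63.7571 vs cont=63.1166 → 63.7571 [stop]  node(4,1) S=103.7145 payoff=43.5055 vs cont=43.1751 → 43.5055 [stop]  node(4,2) S=128.8800 payoff=18.3400 vs cont=22.8016 → 22.8016 [wait]  node(4,3) S=160.1517 payoff=0.0000 vs cont=8.2020 → 8.2020 [wait]  node(4,4) S=199.0112 payoff=0.0000 vs cont=1.6444 → 1.6444 [wait]  ⇒ S*(4)=103.7145
t_3: node(3,0) S=93.0393 payoff=54.1807 vs cont=53.5402 → 54.1807 [stop]  node(3,1) S=115.6146 payoff=31.6054 vs cont=33.1547 → 33.1547 [wait]  node(3,2) S=143.6675 payoff=3.5525 vs cont=15.5369 → 15.5369 [wait]  node(3,3) S=178.5272 payoff=0.0000 vs cont=4.9478 → 4.9478 [wait]  ⇒ S*(3)=93.0393
t_2: node(2,0) S=103.7145 payoff=43.5055 vs cont=43.6254 → 43.6254 [wait]  node(2,1) S=128.8800 payoff=18.3400 vs cont=24.3636 → 24.3636 [wait]  node(2,2) S=160.1517 payoff=0.0000 vs cont=10.2722 → 10.2722 [wait]  ⇒ S*(2)=-
t_1: node(1,0) S=115.6146 payoff=31.6054 vs cont=33.9819 → 33.9819 [wait]  node(1,1) S=143.6675 payoff=3.5525 vs cont=17.3415 → 17.3415 [wait]  ⇒ S*(1)=-
t_0: node(0,0) S=128.8800 payoff=18.3400 vs cont=25.6669 → 25.6669 [wait]  ⇒ S*(0)=-

price = 25.6669
boundary = - - - 93.0393 103.7145 93.0393 103.7145 115.6146 128.8800
tree:
25.6669
33.9819 17.3415
43.6254 24.3636 10.2722
54.1807 33.1547 15.5369 4.9478
63.7571 43.5055 22.8016 8.2020 1.6444
72.3478 54.1807 32.2372 13.2980 3.0329 0.2308
80.0543 63.7571 43.5055 20.9323 5.5631 0.4571 0.0000
86.9676 72.3478 54.1807 31.6054 10.1392 0.9054 0.0000 0.0000
93.1693 80.0543 63.7571 43.5055 18.3400 1.7935 0.0000 0.0000 0.0000
98.7326 86.9676 72.3478 54.1807 31.6054 3.5525 0.0000 0.0000 0.0000 0.0000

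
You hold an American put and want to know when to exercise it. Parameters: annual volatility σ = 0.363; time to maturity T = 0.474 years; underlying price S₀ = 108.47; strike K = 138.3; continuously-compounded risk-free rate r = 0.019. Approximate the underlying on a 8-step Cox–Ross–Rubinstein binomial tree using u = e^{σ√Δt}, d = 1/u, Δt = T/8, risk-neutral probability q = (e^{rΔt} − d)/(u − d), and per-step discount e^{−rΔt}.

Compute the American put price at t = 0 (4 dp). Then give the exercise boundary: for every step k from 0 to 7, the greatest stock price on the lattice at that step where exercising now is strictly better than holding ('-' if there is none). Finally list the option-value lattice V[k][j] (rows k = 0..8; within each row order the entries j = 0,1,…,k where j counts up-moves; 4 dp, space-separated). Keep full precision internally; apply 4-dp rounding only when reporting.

Δt=0.05925, u=1.09238, d=0.91543, q=0.48429, disc=e^(-rΔt)=0.99887
k=8 terminal: V=max(K-S,0) → 84.8043 74.4639 62.1247 47.4004 29.8300 8.8633 0.0000 0.0000 0.0000
k=7: j=0 S=58.4377 intr=79.8623 cont=79.7067 V=79.8623[EX]; j=1 S=69.7333 intr=68.5667 cont=68.4111 V=68.5667[EX]; j=2 S=83.2124 intr=55.0876 cont=54.9320 V=55.0876[EX]; j=3 S=99.2969 intr=39.0031 cont=38.8475 V=39.0031[EX]; j=4 S=118.4905 intr=19.8095 cont=19.6539 V=19.8095[EX]; j=5 S=141.3940 intr=0.0000 cont=4.5658 V=4.5658[hold]; j=6 S=168.7247 intr=0.0000 cont=0.0000 V=0.0000[hold]; j=7 S=201.3383 intr=0.0000 cont=0.0000 V=0.0000[hold]  S*(7)=118.4905
k=6: j=0 S=63.8361 intr=74.4639 cont=74.3082 V=74.4639[EX]; j=1 S=76.1753 intr=62.1247 cont=61.9691 V=62.1247[EX]; j=2 S=90.8996 intr=47.4004 cont=47.2448 V=47.4004[EX]; j=3 S=108.4700 intr=29.8300 cont=29.6744 V=29.8300[EX]; j=4 S=129.4367 intr=8.8633 cont=12.4131 V=12.4131[hold]; j=5 S=154.4561 intr=0.0000 cont=2.3520 V=2.3520[hold]; j=6 S=184.3116 intr=0.0000 cont=0.0000 V=0.0000[hold]  S*(6)=108.4700
k=5: j=0 S=69.7333 intr=68.5667 cont=68.4111 V=68.5667[EX]; j=1 S=83.2124 intr=55.0876 cont=54.9320 V=55.0876[EX]; j=2 S=99.2969 intr=39.0031 cont=38.8475 V=39.0031[EX]; j=3 S=118.4905 intr=19.8095 cont=21.3711 V=21.3711[hold]; j=4 S=141.3940 intr=0.0000 cont=7.5321 V=7.5321[hold]; j=5 S=168.7247 intr=0.0000 cont=1.2116 V=1.2116[hold]  S*(5)=99.2969
k=4: j=0 S=76.1753 intr=62.1247 cont=61.9691 V=62.1247[EX]; j=1 S=90.8996 intr=47.4004 cont=47.2448 V=47.4004[EX]; j=2 S=108.4700 intr=29.8300 cont=30.4298 V=30.4298[hold]; j=3 S=129.4367 intr=8.8633 cont=14.6525 V=14.6525[hold]; j=4 S=154.4561 intr=0.0000 cont=4.4661 V=4.4661[hold]  S*(4)=90.8996
k=3: j=0 S=83.2124 intr=55.0876 cont=54.9320 V=55.0876[EX]; j=1 S=99.2969 intr=39.0031 cont=39.1376 V=39.1376[hold]; j=2 S=118.4905 intr=19.8095 cont=22.7634 V=22.7634[hold]; j=3 S=141.3940 intr=0.0000 cont=9.7084 V=9.7084[hold]  S*(3)=83.2124
k=2: j=0 S=90.8996 intr=47.4004 cont=47.3099 V=47.4004[EX]; j=1 S=108.4700 intr=29.8300 cont=31.1726 V=31.1726[hold]; j=2 S=129.4367 intr=8.8633 cont=16.4225 V=16.4225[hold]  S*(2)=90.8996
k=1: j=0 S=99.2969 intr=39.0031 cont=39.4970 V=39.4970[hold]; j=1 S=118.4905 intr=19.8095 cont=24.0022 V=24.0022[hold]  S*(1)=-
k=0: j=0 S=108.4700 intr=29.8300 cont=31.9570 V=31.9570[hold]  S*(0)=-

price = 31.9570
boundary = - - 90.8996 83.2124 90.8996 99.2969 108.4700 118.4905
tree:
31.9570
39.4970 24.0022
47.4004 31.1726 16.4225
55.0876 39.1376 22.7634 9.7084
62.1247 47.4004 30.4298 14.6525 4.4661
68.5667 55.0876 39.0031 21.3711 7.5321 1.2116
74.4639 62.1247 47.4004 29.8300 12.4131 2.3520 0.0000
79.8623 68.5667 55.0876 39.0031 19.8095 4.5658 0.0000 0.0000
84.8043 74.4639 62.1247 47.4004 29.8300 8.8633 0.0000 0.0000 0.0000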